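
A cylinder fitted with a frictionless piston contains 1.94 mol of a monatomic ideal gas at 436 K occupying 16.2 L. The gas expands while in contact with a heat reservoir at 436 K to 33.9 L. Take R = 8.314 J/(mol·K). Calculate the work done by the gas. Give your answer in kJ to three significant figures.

Isothermal: W = nRT ln(V₂/V₁).
W = (1.94)(8.314)(436) × ln(33.9/16.2)
  = 7032 × 0.7384
W_by_gas = 5193 J.

W ≈ 5.19 kJ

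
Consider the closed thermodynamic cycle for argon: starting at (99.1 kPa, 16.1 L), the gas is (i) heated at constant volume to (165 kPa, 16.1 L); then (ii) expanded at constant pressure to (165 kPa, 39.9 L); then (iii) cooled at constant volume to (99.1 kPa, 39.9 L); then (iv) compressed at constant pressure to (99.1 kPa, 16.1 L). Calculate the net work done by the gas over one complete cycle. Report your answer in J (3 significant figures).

W_net ≈ 1570 J

Constant-volume legs do no work.
W(ii) = (165)(39.9 − 16.1) = 3927 J; W(iv) = (99.1)(16.1 − 39.9) = -2359 J.
W_net = 3927 − 2359 = 1568 J (the clockwise enclosed area).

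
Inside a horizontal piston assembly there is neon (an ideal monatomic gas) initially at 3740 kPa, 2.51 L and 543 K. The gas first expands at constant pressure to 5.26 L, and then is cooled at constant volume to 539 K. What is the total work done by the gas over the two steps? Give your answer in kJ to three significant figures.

Step 1 (isobaric): W = PΔV = (3740 kPa)(5.26 − 2.51 L) = 10285 J.
Step 2 (isochoric): W = 0 (constant volume).
W_total = 10285 + 0 = 10285 J.

W_total ≈ 10.3 kJ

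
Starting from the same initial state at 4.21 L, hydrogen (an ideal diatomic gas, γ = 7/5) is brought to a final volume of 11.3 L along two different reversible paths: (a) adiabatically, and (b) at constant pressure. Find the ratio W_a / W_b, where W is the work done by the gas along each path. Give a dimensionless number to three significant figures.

W_a / W_b ≈ 0.484

Path (a) adiabatic: W = P₁V₁(1 − (V₁/V₂)^(γ−1))/(γ−1) → W_a/(P₁V₁) = 0.8157.
Path (b) isobaric: W = P₁(V₂ − V₁) → W_b/(P₁V₁) = 1.684.
W_a / W_b = 0.8157 / 1.684 = 0.4844.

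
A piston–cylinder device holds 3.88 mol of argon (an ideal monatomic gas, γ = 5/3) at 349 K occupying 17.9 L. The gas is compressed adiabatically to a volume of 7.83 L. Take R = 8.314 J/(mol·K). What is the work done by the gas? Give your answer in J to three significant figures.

W ≈ -12400 J

Adiabatic: TV^(γ−1) = const with γ = 5/3.
T₂ = T₁ (V₁/V₂)^(γ−1) = 349 × (17.9/7.83)^0.667 = 349 × 1.735 = 605.6 K.
W_by = nCᵥ(T₁ − T₂) = (3.88)(12.47)(349 − 605.6) = -12419 J.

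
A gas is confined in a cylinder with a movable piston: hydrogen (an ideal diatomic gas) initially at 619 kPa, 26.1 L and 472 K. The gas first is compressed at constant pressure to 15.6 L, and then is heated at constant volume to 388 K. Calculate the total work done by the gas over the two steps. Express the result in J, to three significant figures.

Step 1 (isobaric): W = PΔV = (619 kPa)(15.6 − 26.1 L) = -6500 J.
Step 2 (isochoric): W = 0 (constant volume).
W_total = -6500 + 0 = -6500 J.

W_total ≈ -6500 J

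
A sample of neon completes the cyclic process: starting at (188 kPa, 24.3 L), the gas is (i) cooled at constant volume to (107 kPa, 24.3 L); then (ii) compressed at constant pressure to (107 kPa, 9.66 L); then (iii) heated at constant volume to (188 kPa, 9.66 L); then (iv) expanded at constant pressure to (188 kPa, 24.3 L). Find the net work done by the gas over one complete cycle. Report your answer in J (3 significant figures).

Constant-volume legs do no work.
W(ii) = (107)(9.66 − 24.3) = -1566 J; W(iv) = (188)(24.3 − 9.66) = 2752 J.
W_net = -1566 + 2752 = 1186 J (the clockwise enclosed area).

W_net ≈ 1190 J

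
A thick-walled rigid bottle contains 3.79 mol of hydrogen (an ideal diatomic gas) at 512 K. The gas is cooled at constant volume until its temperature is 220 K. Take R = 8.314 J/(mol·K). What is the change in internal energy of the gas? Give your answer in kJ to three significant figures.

ΔU ≈ -23.0 kJ

Constant volume ⇒ W = 0, so Q = ΔU = nCᵥΔT with Cᵥ = 5R/2 = 20.79 J/(mol·K).
ΔU = (3.79)(20.79)(220 − 512) = -23002 J.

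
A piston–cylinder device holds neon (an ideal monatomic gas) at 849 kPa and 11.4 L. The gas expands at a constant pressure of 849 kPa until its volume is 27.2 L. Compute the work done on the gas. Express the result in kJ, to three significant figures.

Isobaric: W = P ΔV.
W = (849 kPa)(27.2 − 11.4 L) = (849)(15.8) = 13414 J.
Work on gas = −W_by = -13414 J.

W ≈ -13.4 kJ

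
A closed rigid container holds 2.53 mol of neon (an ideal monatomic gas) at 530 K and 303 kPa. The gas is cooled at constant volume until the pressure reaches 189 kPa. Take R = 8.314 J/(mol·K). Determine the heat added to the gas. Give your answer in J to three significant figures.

Q ≈ -6290 J

Constant volume ⇒ W = 0, so Q = ΔU = nCᵥΔT with Cᵥ = 3R/2 = 12.47 J/(mol·K).
At constant V, T₂/T₁ = P₂/P₁ ⇒ ΔT = T₁(P₂/P₁ − 1) = 530·(189/303 − 1) = -199.4 K.
ΔU = (2.53)(12.47)(-199.4) = -6292 J.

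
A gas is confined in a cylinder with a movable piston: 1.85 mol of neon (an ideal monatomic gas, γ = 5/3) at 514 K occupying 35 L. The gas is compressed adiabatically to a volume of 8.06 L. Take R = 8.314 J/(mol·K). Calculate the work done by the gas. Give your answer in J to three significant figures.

Adiabatic: TV^(γ−1) = const with γ = 5/3.
T₂ = T₁ (V₁/V₂)^(γ−1) = 514 × (35/8.06)^0.667 = 514 × 2.662 = 1368 K.
W_by = nCᵥ(T₁ − T₂) = (1.85)(12.47)(514 − 1368) = -19705 J.

W ≈ -19700 J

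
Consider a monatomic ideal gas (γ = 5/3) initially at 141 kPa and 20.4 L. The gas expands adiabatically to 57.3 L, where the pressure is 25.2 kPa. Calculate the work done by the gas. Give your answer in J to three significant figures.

Adiabatic: W = (P₁V₁ − P₂V₂)/(γ − 1) with γ = 5/3.
P₁V₁ = 2876 J, P₂V₂ = 1444 J.
W = (2876 − 1444) / 0.6667 = 2149 J.

W ≈ 2150 J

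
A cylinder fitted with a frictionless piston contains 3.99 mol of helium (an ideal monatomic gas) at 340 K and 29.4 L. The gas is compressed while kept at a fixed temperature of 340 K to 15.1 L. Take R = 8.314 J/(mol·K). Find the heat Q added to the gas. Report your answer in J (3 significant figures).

Isothermal ⇒ ΔU = 0, so Q = W = nRT ln(V₂/V₁).
Q = (3.99)(8.314)(340) ln(15.1/29.4) = 11279 × -0.6663 = -7515 J.

Q ≈ -7520 J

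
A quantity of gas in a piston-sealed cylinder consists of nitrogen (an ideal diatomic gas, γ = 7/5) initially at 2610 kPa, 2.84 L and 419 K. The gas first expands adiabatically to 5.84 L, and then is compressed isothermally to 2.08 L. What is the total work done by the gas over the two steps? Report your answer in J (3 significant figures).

W_total ≈ -1090 J

Step 1 (adiabatic): W = (P₁V₁ − P₂V₂)/(γ−1) = (7412 − 5555)/0.4 = 4642 J.
After step 1: P = 951.3 kPa, V = 5.84 L, T = 314 K.
Step 2 (isothermal): W = P₁V₁ ln(V₂/V₁) = (5555) ln(2.08/5.84) = -5735 J.
W_total = 4642 − 5735 = -1093 J.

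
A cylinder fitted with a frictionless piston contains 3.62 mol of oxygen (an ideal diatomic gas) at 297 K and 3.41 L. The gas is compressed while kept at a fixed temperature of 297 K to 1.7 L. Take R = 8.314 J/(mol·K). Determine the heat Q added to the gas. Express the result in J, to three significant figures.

Isothermal ⇒ ΔU = 0, so Q = W = nRT ln(V₂/V₁).
Q = (3.62)(8.314)(297) ln(1.7/3.41) = 8939 × -0.6961 = -6222 J.

Q ≈ -6220 J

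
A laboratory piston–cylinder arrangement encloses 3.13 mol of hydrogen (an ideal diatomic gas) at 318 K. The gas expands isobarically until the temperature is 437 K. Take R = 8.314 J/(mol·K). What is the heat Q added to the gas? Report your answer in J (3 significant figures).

Isobaric: W = nRΔT = (3.13)(8.314)(119) = 3097 J.
ΔU = nCᵥΔT with Cᵥ = 5R/2: ΔU = (3.13)(20.79)(119) = 7742 J.
Q = ΔU + W = 7742 + 3097 = 10839 J.

Q ≈ 10800 J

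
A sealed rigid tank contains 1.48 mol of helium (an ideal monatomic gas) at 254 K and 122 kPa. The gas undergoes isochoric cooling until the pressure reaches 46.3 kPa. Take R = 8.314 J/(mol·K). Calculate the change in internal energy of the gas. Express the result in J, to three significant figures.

ΔU ≈ -2910 J

Constant volume ⇒ W = 0, so Q = ΔU = nCᵥΔT with Cᵥ = 3R/2 = 12.47 J/(mol·K).
At constant V, T₂/T₁ = P₂/P₁ ⇒ ΔT = T₁(P₂/P₁ − 1) = 254·(46.3/122 − 1) = -157.6 K.
ΔU = (1.48)(12.47)(-157.6) = -2909 J.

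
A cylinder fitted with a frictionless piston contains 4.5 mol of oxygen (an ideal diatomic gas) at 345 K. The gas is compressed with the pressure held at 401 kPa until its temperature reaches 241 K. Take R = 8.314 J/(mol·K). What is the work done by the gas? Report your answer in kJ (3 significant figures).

W ≈ -3.89 kJ

Isobaric: W = P ΔV = nR ΔT.
W = (4.5)(8.314)(241 − 345) = -3891 J.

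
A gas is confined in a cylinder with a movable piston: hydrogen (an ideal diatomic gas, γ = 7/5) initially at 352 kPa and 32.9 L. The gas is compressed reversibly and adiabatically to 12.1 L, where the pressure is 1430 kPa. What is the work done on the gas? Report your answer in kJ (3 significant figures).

W ≈ 14.3 kJ

Adiabatic: W = (P₁V₁ − P₂V₂)/(γ − 1) with γ = 7/5.
P₁V₁ = 11581 J, P₂V₂ = 17303 J.
W = (11581 − 17303) / 0.4 = -14306 J.
Work on gas = −W_by = 14306 J.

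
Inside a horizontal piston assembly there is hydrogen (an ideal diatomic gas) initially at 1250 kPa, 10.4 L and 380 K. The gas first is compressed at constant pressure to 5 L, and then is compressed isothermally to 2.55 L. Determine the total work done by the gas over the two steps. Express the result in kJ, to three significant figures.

W_total ≈ -11.0 kJ

Step 1 (isobaric): W = PΔV = (1250 kPa)(5 − 10.4 L) = -6750 J.
After step 1: P = 1250 kPa, V = 5 L, T = 182.7 K.
Step 2 (isothermal): W = P₁V₁ ln(V₂/V₁) = (6250) ln(2.55/5) = -4208 J.
W_total = -6750 − 4208 = -10958 J.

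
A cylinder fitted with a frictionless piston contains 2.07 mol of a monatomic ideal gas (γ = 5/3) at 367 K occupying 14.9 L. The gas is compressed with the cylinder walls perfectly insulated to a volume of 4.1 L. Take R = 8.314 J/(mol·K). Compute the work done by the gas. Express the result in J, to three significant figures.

Adiabatic: TV^(γ−1) = const with γ = 5/3.
T₂ = T₁ (V₁/V₂)^(γ−1) = 367 × (14.9/4.1)^0.667 = 367 × 2.364 = 867.5 K.
W_by = nCᵥ(T₁ − T₂) = (2.07)(12.47)(367 − 867.5) = -12920 J.

W ≈ -12900 J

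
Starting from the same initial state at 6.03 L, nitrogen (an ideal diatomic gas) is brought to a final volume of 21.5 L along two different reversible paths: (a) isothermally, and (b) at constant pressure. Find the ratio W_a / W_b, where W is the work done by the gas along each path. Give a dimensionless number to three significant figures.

W_a / W_b ≈ 0.496

Path (a) isothermal: W = P₁V₁ ln(V₂/V₁) → W_a/(P₁V₁) = 1.271.
Path (b) isobaric: W = P₁(V₂ − V₁) → W_b/(P₁V₁) = 2.566.
W_a / W_b = 1.271 / 2.566 = 0.4955.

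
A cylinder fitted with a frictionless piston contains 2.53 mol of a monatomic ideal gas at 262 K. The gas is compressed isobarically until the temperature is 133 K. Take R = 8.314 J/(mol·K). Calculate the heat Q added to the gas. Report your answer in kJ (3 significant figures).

Isobaric: W = nRΔT = (2.53)(8.314)(-129) = -2713 J.
ΔU = nCᵥΔT with Cᵥ = 3R/2: ΔU = (2.53)(12.47)(-129) = -4070 J.
Q = ΔU + W = -4070 − 2713 = -6784 J.

Q ≈ -6.78 kJ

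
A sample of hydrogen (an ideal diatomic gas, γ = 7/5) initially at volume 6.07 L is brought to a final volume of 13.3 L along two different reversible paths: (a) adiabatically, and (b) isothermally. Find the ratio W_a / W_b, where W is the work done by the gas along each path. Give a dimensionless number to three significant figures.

Path (a) adiabatic: W = P₁V₁(1 − (V₁/V₂)^(γ−1))/(γ−1) → W_a/(P₁V₁) = 0.6733.
Path (b) isothermal: W = P₁V₁ ln(V₂/V₁) → W_b/(P₁V₁) = 0.7844.
W_a / W_b = 0.6733 / 0.7844 = 0.8583.

W_a / W_b ≈ 0.858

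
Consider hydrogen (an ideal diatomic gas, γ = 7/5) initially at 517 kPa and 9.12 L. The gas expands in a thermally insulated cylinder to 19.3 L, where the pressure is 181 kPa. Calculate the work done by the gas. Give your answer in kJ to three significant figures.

Adiabatic: W = (P₁V₁ − P₂V₂)/(γ − 1) with γ = 7/5.
P₁V₁ = 4715 J, P₂V₂ = 3493 J.
W = (4715 − 3493) / 0.4 = 3054 J.

W ≈ 3.05 kJ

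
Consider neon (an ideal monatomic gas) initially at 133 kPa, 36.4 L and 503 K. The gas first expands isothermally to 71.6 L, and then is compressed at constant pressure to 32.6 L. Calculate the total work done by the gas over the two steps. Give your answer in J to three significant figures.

W_total ≈ 638 J

Step 1 (isothermal): W = P₁V₁ ln(V₂/V₁) = (4841) ln(71.6/36.4) = 3275 J.
After step 1: P = 67.61 kPa, V = 71.6 L, T = 503 K.
Step 2 (isobaric): W = PΔV = (67.61 kPa)(32.6 − 71.6 L) = -2637 J.
W_total = 3275 − 2637 = 638.2 J.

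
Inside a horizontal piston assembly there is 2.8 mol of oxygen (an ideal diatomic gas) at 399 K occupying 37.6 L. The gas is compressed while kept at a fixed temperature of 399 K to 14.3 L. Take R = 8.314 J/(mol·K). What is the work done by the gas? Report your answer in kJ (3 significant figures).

Isothermal: W = nRT ln(V₂/V₁).
W = (2.8)(8.314)(399) × ln(14.3/37.6)
  = 9288 × -0.9667
W_by_gas = -8980 J.

W ≈ -8.98 kJ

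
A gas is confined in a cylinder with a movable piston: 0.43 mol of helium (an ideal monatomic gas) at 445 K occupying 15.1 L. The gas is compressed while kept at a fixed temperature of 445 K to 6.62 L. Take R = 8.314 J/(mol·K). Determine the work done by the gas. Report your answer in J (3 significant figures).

Isothermal: W = nRT ln(V₂/V₁).
W = (0.43)(8.314)(445) × ln(6.62/15.1)
  = 1591 × -0.8246
W_by_gas = -1312 J.

W ≈ -1310 J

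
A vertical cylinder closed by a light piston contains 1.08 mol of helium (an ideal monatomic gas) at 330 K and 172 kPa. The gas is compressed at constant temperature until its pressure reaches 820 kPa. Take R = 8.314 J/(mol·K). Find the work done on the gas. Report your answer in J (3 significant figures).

W ≈ 4630 J

Isothermal process: W = nRT ln(V₂/V₁) = nRT ln(P₁/P₂).
W = (1.08)(8.314)(330) × ln(172/820)
  = 2963 × ln(0.2098) = 2963 × -1.562
W_by_gas = -4628 J; work on gas = −W_by = 4628 J.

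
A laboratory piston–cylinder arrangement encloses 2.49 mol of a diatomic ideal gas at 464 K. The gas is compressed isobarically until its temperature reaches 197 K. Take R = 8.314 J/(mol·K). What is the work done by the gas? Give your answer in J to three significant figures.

Isobaric: W = P ΔV = nR ΔT.
W = (2.49)(8.314)(197 − 464) = -5527 J.

W ≈ -5530 J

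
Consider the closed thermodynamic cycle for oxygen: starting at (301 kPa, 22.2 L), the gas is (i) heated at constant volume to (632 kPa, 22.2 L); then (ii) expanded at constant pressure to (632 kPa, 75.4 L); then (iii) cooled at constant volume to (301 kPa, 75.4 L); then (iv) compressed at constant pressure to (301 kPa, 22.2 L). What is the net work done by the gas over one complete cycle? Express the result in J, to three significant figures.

W_net ≈ 17600 J

Constant-volume legs do no work.
W(ii) = (632)(75.4 − 22.2) = 33622 J; W(iv) = (301)(22.2 − 75.4) = -16013 J.
W_net = 33622 − 16013 = 17609 J (the clockwise enclosed area).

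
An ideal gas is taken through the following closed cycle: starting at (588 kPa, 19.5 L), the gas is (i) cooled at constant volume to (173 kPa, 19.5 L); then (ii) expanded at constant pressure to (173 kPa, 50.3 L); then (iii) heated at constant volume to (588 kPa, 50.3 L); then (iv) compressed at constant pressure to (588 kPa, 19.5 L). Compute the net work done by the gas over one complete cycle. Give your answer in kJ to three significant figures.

Constant-volume legs do no work.
W(ii) = (173)(50.3 − 19.5) = 5328 J; W(iv) = (588)(19.5 − 50.3) = -18110 J.
W_net = 5328 − 18110 = -12782 J (the counter-clockwise enclosed area).

W_net ≈ -12.8 kJ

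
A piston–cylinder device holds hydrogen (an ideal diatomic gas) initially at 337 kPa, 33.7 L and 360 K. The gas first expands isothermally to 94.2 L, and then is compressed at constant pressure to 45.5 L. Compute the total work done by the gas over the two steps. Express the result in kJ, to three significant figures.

W_total ≈ 5.80 kJ

Step 1 (isothermal): W = P₁V₁ ln(V₂/V₁) = (11357) ln(94.2/33.7) = 11674 J.
After step 1: P = 120.6 kPa, V = 94.2 L, T = 360 K.
Step 2 (isobaric): W = PΔV = (120.6 kPa)(45.5 − 94.2 L) = -5871 J.
W_total = 11674 − 5871 = 5803 J.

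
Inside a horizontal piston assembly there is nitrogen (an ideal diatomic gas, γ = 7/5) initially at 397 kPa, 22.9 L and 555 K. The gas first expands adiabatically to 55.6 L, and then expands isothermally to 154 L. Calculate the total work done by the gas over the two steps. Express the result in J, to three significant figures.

Step 1 (adiabatic): W = (P₁V₁ − P₂V₂)/(γ−1) = (9091 − 6376)/0.4 = 6789 J.
After step 1: P = 114.7 kPa, V = 55.6 L, T = 389.2 K.
Step 2 (isothermal): W = P₁V₁ ln(V₂/V₁) = (6376) ln(154/55.6) = 6495 J.
W_total = 6789 + 6495 = 13284 J.

W_total ≈ 13300 J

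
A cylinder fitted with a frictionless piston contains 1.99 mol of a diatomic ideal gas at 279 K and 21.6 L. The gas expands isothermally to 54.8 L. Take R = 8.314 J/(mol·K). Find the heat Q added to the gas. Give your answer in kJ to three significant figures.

Q ≈ 4.30 kJ

Isothermal ⇒ ΔU = 0, so Q = W = nRT ln(V₂/V₁).
Q = (1.99)(8.314)(279) ln(54.8/21.6) = 4616 × 0.931 = 4297 J.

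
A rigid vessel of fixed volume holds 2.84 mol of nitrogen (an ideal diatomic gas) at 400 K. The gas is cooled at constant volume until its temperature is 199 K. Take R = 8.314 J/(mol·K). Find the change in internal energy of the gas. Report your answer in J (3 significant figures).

ΔU ≈ -11900 J

Constant volume ⇒ W = 0, so Q = ΔU = nCᵥΔT with Cᵥ = 5R/2 = 20.79 J/(mol·K).
ΔU = (2.84)(20.79)(199 − 400) = -11865 J.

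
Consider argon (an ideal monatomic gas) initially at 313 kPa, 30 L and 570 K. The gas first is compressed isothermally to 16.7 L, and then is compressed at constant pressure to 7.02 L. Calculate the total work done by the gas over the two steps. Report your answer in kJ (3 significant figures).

Step 1 (isothermal): W = P₁V₁ ln(V₂/V₁) = (9390) ln(16.7/30) = -5501 J.
After step 1: P = 562.3 kPa, V = 16.7 L, T = 570 K.
Step 2 (isobaric): W = PΔV = (562.3 kPa)(7.02 − 16.7 L) = -5443 J.
W_total = -5501 − 5443 = -10943 J.

W_total ≈ -10.9 kJ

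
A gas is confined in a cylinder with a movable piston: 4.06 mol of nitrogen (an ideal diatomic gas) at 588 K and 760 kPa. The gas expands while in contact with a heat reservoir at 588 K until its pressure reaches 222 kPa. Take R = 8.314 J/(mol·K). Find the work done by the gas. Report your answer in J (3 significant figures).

Isothermal process: W = nRT ln(V₂/V₁) = nRT ln(P₁/P₂).
W = (4.06)(8.314)(588) × ln(760/222)
  = 19848 × ln(3.423) = 19848 × 1.231
W_by_gas = 24426 J.

W ≈ 24400 J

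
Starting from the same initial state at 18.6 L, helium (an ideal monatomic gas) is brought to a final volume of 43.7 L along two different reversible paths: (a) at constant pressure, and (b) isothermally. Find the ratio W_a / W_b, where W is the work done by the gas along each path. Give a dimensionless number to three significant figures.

W_a / W_b ≈ 1.58

Path (a) isobaric: W = P₁(V₂ − V₁) → W_a/(P₁V₁) = 1.349.
Path (b) isothermal: W = P₁V₁ ln(V₂/V₁) → W_b/(P₁V₁) = 0.8542.
W_a / W_b = 1.349 / 0.8542 = 1.58.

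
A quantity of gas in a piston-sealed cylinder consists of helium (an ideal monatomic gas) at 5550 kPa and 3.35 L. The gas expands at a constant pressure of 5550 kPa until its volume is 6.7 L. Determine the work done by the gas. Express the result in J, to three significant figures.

W ≈ 18600 J

Isobaric: W = P ΔV.
W = (5550 kPa)(6.7 − 3.35 L) = (5550)(3.35) = 18592 J.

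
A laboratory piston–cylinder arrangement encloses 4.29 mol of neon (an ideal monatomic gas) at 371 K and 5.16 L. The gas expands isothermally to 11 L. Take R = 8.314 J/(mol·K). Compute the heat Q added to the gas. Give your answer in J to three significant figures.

Q ≈ 10000 J

Isothermal ⇒ ΔU = 0, so Q = W = nRT ln(V₂/V₁).
Q = (4.29)(8.314)(371) ln(11/5.16) = 13232 × 0.757 = 10016 J.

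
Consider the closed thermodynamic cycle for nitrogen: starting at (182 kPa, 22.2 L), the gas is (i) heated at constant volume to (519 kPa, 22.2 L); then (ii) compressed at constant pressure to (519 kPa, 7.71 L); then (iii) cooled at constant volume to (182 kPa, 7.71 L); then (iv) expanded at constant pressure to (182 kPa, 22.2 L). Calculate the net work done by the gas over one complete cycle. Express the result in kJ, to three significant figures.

W_net ≈ -4.88 kJ

Constant-volume legs do no work.
W(ii) = (519)(7.71 − 22.2) = -7520 J; W(iv) = (182)(22.2 − 7.71) = 2637 J.
W_net = -7520 + 2637 = -4883 J (the counter-clockwise enclosed area).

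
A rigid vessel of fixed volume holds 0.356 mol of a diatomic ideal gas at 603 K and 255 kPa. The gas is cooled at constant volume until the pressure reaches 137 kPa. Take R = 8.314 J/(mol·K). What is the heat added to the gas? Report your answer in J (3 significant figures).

Constant volume ⇒ W = 0, so Q = ΔU = nCᵥΔT with Cᵥ = 5R/2 = 20.79 J/(mol·K).
At constant V, T₂/T₁ = P₂/P₁ ⇒ ΔT = T₁(P₂/P₁ − 1) = 603·(137/255 − 1) = -279 K.
ΔU = (0.356)(20.79)(-279) = -2065 J.

Q ≈ -2060 J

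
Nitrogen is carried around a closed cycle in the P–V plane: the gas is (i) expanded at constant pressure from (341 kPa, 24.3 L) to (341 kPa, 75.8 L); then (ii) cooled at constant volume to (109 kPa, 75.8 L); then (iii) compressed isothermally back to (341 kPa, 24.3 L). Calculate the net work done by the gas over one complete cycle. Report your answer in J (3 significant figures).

W_net ≈ 8160 J

Leg (i): W = PΔV = (341)(75.8 − 24.3) = 17562 J.
Leg (ii): W = 0.
Leg (iii): W = PᵢVᵢ ln(V_f/Vᵢ) = (8262) ln(24.3/75.8) = -9399 J.
W_net = 17562 − 9399 = 8162 J.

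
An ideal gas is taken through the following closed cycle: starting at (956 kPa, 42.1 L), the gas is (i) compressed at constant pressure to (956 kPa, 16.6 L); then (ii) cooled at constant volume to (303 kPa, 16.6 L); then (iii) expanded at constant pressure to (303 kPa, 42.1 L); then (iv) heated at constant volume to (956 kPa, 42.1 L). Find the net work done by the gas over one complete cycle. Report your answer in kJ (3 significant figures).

W_net ≈ -16.7 kJ

Constant-volume legs do no work.
W(i) = (956)(16.6 − 42.1) = -24378 J; W(iii) = (303)(42.1 − 16.6) = 7726 J.
W_net = -24378 + 7726 = -16652 J (the counter-clockwise enclosed area).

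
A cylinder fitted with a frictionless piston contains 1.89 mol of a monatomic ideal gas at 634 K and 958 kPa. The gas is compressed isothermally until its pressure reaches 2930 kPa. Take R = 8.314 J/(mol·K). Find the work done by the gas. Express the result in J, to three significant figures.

Isothermal process: W = nRT ln(V₂/V₁) = nRT ln(P₁/P₂).
W = (1.89)(8.314)(634) × ln(958/2930)
  = 9962 × ln(0.327) = 9962 × -1.118
W_by_gas = -11137 J.

W ≈ -11100 J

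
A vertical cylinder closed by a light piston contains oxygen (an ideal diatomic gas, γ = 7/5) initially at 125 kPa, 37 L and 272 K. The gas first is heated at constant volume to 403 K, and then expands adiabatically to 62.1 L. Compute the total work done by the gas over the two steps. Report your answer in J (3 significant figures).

W_total ≈ 3210 J

Step 1 (isochoric): W = 0 (constant volume).
After step 1: P = 185.2 kPa (V unchanged).
Step 2 (adiabatic): W = (P₁V₁ − P₂V₂)/(γ−1) = (6852 − 5570)/0.4 = 3205 J.
W_total = 0 + 3205 = 3205 J.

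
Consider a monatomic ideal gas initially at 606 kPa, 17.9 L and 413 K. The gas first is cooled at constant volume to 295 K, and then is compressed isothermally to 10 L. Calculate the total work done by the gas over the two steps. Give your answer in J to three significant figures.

W_total ≈ -4510 J

Step 1 (isochoric): W = 0 (constant volume).
After step 1: P = 432.9 kPa (V unchanged).
Step 2 (isothermal): W = P₁V₁ ln(V₂/V₁) = (7748) ln(10/17.9) = -4511 J.
W_total = 0 − 4511 = -4511 J.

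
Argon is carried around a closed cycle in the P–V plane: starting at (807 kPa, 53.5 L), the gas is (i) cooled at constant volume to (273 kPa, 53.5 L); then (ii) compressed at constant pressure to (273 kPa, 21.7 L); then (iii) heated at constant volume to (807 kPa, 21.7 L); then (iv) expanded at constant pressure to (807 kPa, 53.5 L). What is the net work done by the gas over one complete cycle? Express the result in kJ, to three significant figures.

Constant-volume legs do no work.
W(ii) = (273)(21.7 − 53.5) = -8681 J; W(iv) = (807)(53.5 − 21.7) = 25663 J.
W_net = -8681 + 25663 = 16981 J (the clockwise enclosed area).

W_net ≈ 17.0 kJ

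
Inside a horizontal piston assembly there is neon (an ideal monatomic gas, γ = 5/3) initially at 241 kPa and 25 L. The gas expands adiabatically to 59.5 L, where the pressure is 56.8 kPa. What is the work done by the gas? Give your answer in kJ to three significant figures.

Adiabatic: W = (P₁V₁ − P₂V₂)/(γ − 1) with γ = 5/3.
P₁V₁ = 6025 J, P₂V₂ = 3380 J.
W = (6025 − 3380) / 0.6667 = 3968 J.

W ≈ 3.97 kJ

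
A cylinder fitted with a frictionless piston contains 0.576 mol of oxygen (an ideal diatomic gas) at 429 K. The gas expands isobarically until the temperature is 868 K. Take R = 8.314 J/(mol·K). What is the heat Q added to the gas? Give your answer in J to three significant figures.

Isobaric: W = nRΔT = (0.576)(8.314)(439) = 2102 J.
ΔU = nCᵥΔT with Cᵥ = 5R/2: ΔU = (0.576)(20.79)(439) = 5256 J.
Q = ΔU + W = 5256 + 2102 = 7358 J.

Q ≈ 7360 J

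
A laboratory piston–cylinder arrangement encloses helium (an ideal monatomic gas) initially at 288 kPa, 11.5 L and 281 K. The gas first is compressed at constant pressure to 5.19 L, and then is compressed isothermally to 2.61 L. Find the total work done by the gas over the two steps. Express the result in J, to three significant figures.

W_total ≈ -2840 J

Step 1 (isobaric): W = PΔV = (288 kPa)(5.19 − 11.5 L) = -1817 J.
After step 1: P = 288 kPa, V = 5.19 L, T = 126.8 K.
Step 2 (isothermal): W = P₁V₁ ln(V₂/V₁) = (1495) ln(2.61/5.19) = -1027 J.
W_total = -1817 − 1027 = -2845 J.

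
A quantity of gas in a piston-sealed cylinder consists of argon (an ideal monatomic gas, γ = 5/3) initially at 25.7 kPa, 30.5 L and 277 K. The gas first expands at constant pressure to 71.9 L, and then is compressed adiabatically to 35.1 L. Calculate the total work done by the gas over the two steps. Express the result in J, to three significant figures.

Step 1 (isobaric): W = PΔV = (25.7 kPa)(71.9 − 30.5 L) = 1064 J.
After step 1: P = 25.7 kPa, V = 71.9 L, T = 653 K.
Step 2 (adiabatic): W = (P₁V₁ − P₂V₂)/(γ−1) = (1848 − 2980)/0.667 = -1699 J.
W_total = 1064 − 1699 = -634.9 J.

W_total ≈ -635 J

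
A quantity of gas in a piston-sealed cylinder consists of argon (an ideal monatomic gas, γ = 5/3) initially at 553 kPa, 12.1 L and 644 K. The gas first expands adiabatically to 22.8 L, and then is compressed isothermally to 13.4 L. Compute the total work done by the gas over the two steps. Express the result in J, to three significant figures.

W_total ≈ 1130 J

Step 1 (adiabatic): W = (P₁V₁ − P₂V₂)/(γ−1) = (6691 − 4386)/0.667 = 3458 J.
After step 1: P = 192.4 kPa, V = 22.8 L, T = 422.1 K.
Step 2 (isothermal): W = P₁V₁ ln(V₂/V₁) = (4386) ln(13.4/22.8) = -2331 J.
W_total = 3458 − 2331 = 1127 J.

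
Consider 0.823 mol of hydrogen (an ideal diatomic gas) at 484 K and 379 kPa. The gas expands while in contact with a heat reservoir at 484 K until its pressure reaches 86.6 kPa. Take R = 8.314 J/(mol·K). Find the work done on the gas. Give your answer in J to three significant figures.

W ≈ -4890 J

Isothermal process: W = nRT ln(V₂/V₁) = nRT ln(P₁/P₂).
W = (0.823)(8.314)(484) × ln(379/86.6)
  = 3312 × ln(4.376) = 3312 × 1.476
W_by_gas = 4889 J; work on gas = −W_by = -4889 J.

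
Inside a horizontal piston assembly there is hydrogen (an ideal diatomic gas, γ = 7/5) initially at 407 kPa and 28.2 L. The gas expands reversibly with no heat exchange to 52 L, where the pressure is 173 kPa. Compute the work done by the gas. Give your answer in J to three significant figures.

Adiabatic: W = (P₁V₁ − P₂V₂)/(γ − 1) with γ = 7/5.
P₁V₁ = 11477 J, P₂V₂ = 8996 J.
W = (11477 − 8996) / 0.4 = 6204 J.

W ≈ 6200 J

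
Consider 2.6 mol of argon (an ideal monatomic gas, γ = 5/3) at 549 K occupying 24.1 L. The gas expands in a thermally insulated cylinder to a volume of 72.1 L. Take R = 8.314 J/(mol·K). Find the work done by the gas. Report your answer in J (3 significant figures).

W ≈ 9230 J

Adiabatic: TV^(γ−1) = const with γ = 5/3.
T₂ = T₁ (V₁/V₂)^(γ−1) = 549 × (24.1/72.1)^0.667 = 549 × 0.4816 = 264.4 K.
W_by = nCᵥ(T₁ − T₂) = (2.6)(12.47)(549 − 264.4) = 9227 J.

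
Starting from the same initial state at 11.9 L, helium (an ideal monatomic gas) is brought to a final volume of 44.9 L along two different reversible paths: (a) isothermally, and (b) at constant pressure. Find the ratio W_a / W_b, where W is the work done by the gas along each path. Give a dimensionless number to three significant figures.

W_a / W_b ≈ 0.479

Path (a) isothermal: W = P₁V₁ ln(V₂/V₁) → W_a/(P₁V₁) = 1.328.
Path (b) isobaric: W = P₁(V₂ − V₁) → W_b/(P₁V₁) = 2.773.
W_a / W_b = 1.328 / 2.773 = 0.4788.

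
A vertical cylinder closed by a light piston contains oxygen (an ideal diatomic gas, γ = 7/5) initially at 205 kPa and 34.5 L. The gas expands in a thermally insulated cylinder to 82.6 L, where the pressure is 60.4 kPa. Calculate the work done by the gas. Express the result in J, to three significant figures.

W ≈ 5210 J

Adiabatic: W = (P₁V₁ − P₂V₂)/(γ − 1) with γ = 7/5.
P₁V₁ = 7072 J, P₂V₂ = 4989 J.
W = (7072 − 4989) / 0.4 = 5209 J.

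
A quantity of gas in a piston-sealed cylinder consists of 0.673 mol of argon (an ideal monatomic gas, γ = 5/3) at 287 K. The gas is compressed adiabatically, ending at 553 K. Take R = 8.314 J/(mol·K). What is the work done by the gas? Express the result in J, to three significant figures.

Adiabatic ⇒ Q = 0, so W_by = −ΔU = nCᵥ(T₁ − T₂).
Cᵥ = 3R/2 = 12.47 J/(mol·K).
W = (0.673)(12.47)(287 − 553) = -2233 J.

W ≈ -2230 J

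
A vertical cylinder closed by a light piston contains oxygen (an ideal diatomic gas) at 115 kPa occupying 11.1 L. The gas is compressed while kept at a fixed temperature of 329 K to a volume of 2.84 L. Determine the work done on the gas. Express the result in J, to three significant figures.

Isothermal: W = nRT ln(V₂/V₁) = P₁V₁ ln(V₂/V₁).
P₁V₁ = (115 kPa)(11.1 L) = 1276 J.
W = 1276 × ln(2.84/11.1) = 1276 × -1.363
W_by_gas = -1740 J; work on gas = −W_by = 1740 J.

W ≈ 1740 J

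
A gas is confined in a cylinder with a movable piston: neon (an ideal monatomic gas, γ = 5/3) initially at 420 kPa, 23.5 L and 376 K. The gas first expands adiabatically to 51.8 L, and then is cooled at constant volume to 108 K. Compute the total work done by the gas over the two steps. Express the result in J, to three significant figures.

W_total ≈ 6060 J

Step 1 (adiabatic): W = (P₁V₁ − P₂V₂)/(γ−1) = (9870 − 5827)/0.667 = 6064 J.
Step 2 (isochoric): W = 0 (constant volume).
W_total = 6064 + 0 = 6064 J.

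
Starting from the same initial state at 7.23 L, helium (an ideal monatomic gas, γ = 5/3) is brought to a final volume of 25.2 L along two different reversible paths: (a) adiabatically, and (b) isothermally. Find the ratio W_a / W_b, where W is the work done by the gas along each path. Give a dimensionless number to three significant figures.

Path (a) adiabatic: W = P₁V₁(1 − (V₁/V₂)^(γ−1))/(γ−1) → W_a/(P₁V₁) = 0.8475.
Path (b) isothermal: W = P₁V₁ ln(V₂/V₁) → W_b/(P₁V₁) = 1.249.
W_a / W_b = 0.8475 / 1.249 = 0.6788.

W_a / W_b ≈ 0.679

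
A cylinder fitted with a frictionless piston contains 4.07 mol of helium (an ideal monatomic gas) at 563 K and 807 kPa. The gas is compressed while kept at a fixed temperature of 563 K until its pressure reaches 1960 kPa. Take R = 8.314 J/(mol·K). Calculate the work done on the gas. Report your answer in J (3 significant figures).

Isothermal process: W = nRT ln(V₂/V₁) = nRT ln(P₁/P₂).
W = (4.07)(8.314)(563) × ln(807/1960)
  = 19051 × ln(0.4117) = 19051 × -0.8874
W_by_gas = -16905 J; work on gas = −W_by = 16905 J.

W ≈ 16900 J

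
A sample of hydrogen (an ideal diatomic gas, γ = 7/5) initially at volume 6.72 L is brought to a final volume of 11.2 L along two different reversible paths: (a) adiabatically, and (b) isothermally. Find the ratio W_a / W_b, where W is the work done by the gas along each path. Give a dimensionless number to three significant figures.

W_a / W_b ≈ 0.904

Path (a) adiabatic: W = P₁V₁(1 − (V₁/V₂)^(γ−1))/(γ−1) → W_a/(P₁V₁) = 0.462.
Path (b) isothermal: W = P₁V₁ ln(V₂/V₁) → W_b/(P₁V₁) = 0.5108.
W_a / W_b = 0.462 / 0.5108 = 0.9045.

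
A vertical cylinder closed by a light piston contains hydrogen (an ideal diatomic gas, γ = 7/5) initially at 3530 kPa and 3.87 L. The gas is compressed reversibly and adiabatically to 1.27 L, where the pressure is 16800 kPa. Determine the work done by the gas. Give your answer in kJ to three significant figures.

Adiabatic: W = (P₁V₁ − P₂V₂)/(γ − 1) with γ = 7/5.
P₁V₁ = 13661 J, P₂V₂ = 21336 J.
W = (13661 − 21336) / 0.4 = -19187 J.

W ≈ -19.2 kJ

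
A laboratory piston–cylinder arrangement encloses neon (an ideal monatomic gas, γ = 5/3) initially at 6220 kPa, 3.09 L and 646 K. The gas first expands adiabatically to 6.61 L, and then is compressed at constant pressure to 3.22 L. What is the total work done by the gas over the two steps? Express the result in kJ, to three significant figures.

W_total ≈ 5.53 kJ

Step 1 (adiabatic): W = (P₁V₁ − P₂V₂)/(γ−1) = (19220 − 11577)/0.667 = 11465 J.
After step 1: P = 1751 kPa, V = 6.61 L, T = 389.1 K.
Step 2 (isobaric): W = PΔV = (1751 kPa)(3.22 − 6.61 L) = -5937 J.
W_total = 11465 − 5937 = 5527 J.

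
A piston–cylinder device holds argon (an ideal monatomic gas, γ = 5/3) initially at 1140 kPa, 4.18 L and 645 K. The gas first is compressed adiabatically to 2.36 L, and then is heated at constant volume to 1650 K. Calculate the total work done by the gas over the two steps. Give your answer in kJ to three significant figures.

W_total ≈ -3.32 kJ

Step 1 (adiabatic): W = (P₁V₁ − P₂V₂)/(γ−1) = (4765 − 6976)/0.667 = -3316 J.
Step 2 (isochoric): W = 0 (constant volume).
W_total = -3316 + 0 = -3316 J.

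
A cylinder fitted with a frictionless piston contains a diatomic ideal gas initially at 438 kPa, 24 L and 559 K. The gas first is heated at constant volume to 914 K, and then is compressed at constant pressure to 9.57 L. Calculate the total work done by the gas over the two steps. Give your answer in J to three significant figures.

W_total ≈ -10300 J

Step 1 (isochoric): W = 0 (constant volume).
After step 1: P = 716.2 kPa (V unchanged).
Step 2 (isobaric): W = PΔV = (716.2 kPa)(9.57 − 24 L) = -10334 J.
W_total = 0 − 10334 = -10334 J.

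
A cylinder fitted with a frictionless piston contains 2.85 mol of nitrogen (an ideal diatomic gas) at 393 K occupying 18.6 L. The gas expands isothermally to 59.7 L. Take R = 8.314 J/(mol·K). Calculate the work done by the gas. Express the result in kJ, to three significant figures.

W ≈ 10.9 kJ

Isothermal: W = nRT ln(V₂/V₁).
W = (2.85)(8.314)(393) × ln(59.7/18.6)
  = 9312 × 1.166
W_by_gas = 10859 J.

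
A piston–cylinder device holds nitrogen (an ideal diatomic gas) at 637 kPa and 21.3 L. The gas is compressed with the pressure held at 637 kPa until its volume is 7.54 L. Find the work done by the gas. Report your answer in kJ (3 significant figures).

W ≈ -8.77 kJ

Isobaric: W = P ΔV.
W = (637 kPa)(7.54 − 21.3 L) = (637)(-13.76) = -8765 J.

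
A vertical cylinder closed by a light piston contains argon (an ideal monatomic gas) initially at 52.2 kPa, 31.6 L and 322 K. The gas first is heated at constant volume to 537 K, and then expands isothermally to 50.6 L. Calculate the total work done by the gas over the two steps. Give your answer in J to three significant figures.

W_total ≈ 1300 J

Step 1 (isochoric): W = 0 (constant volume).
After step 1: P = 87.05 kPa (V unchanged).
Step 2 (isothermal): W = P₁V₁ ln(V₂/V₁) = (2751) ln(50.6/31.6) = 1295 J.
W_total = 0 + 1295 = 1295 J.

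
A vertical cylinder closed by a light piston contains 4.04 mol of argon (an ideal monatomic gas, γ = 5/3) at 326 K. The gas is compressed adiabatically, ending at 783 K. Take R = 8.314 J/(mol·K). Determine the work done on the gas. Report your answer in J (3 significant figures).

Adiabatic ⇒ Q = 0, so W_by = −ΔU = nCᵥ(T₁ − T₂).
Cᵥ = 3R/2 = 12.47 J/(mol·K).
W = (4.04)(12.47)(326 − 783) = -23025 J.
Work on gas = −W_by = 23025 J.

W ≈ 23000 J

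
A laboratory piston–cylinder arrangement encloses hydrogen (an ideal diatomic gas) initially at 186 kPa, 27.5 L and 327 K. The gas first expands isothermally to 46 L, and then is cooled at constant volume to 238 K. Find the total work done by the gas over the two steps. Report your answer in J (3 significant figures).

W_total ≈ 2630 J

Step 1 (isothermal): W = P₁V₁ ln(V₂/V₁) = (5115) ln(46/27.5) = 2631 J.
Step 2 (isochoric): W = 0 (constant volume).
W_total = 2631 + 0 = 2631 J.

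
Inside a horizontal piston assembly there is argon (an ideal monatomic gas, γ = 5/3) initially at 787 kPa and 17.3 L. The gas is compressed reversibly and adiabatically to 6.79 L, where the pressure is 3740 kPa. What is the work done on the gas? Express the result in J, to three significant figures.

Adiabatic: W = (P₁V₁ − P₂V₂)/(γ − 1) with γ = 5/3.
P₁V₁ = 13615 J, P₂V₂ = 25395 J.
W = (13615 − 25395) / 0.6667 = -17669 J.
Work on gas = −W_by = 17669 J.

W ≈ 17700 J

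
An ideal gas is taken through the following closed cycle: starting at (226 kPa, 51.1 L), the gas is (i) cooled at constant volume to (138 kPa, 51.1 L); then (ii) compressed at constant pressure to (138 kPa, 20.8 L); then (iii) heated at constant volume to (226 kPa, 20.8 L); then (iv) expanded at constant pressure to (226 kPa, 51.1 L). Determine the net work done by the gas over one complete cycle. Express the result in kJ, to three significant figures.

W_net ≈ 2.67 kJ

Constant-volume legs do no work.
W(ii) = (138)(20.8 − 51.1) = -4181 J; W(iv) = (226)(51.1 − 20.8) = 6848 J.
W_net = -4181 + 6848 = 2666 J (the clockwise enclosed area).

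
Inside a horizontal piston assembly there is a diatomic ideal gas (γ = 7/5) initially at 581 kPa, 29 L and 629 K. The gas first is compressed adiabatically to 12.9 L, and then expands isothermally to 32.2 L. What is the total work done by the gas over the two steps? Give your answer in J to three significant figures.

W_total ≈ 5190 J

Step 1 (adiabatic): W = (P₁V₁ − P₂V₂)/(γ−1) = (16849 − 23297)/0.4 = -16120 J.
After step 1: P = 1806 kPa, V = 12.9 L, T = 869.7 K.
Step 2 (isothermal): W = P₁V₁ ln(V₂/V₁) = (23297) ln(32.2/12.9) = 21311 J.
W_total = -16120 + 21311 = 5191 J.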